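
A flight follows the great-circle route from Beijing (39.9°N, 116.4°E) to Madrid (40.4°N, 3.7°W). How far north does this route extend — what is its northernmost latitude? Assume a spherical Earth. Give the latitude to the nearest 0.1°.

The great circle lies in the plane with unit normal n̂ = (p₁ × p₂)/|p₁ × p₂|.
Here n̂_z ≈ -0.509; the vertex latitude is φ_max = arccos|n̂_z| ≈ 59.4°.

≈ 59.4°N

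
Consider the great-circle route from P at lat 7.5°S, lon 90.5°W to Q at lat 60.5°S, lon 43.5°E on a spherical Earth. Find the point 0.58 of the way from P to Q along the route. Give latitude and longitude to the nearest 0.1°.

From cos δ = sin φ₁ sin φ₂ + cos φ₁ cos φ₂ cos Δλ, the central angle is δ ≈ 1.798 rad (103.0°).
Interpolate at f = 0.58 with slerp weights a = sin((1−f)δ)/sin δ ≈ 0.704, b = sin(fδ)/sin δ ≈ 0.887.
p = a·p₁ + b·p₂ ≈ (0.311, -0.397, -0.864); φ = arcsin(p_z) ≈ -59.73°, λ = atan2(p_y, p_x) ≈ -51.96°.

≈ lat 59.7°S, lon 52.0°W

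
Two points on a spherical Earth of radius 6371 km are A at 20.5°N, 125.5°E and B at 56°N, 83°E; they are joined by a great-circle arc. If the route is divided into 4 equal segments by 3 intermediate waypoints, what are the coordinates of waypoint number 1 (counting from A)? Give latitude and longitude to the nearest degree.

Convert each endpoint to a unit vector on the sphere (x = cos φ cos λ, y = cos φ sin λ, z = sin φ).
The central angle between the endpoints is δ = arccos(p₁·p₂) ≈ 0.828 rad (47.4°).
Interpolate at f = 1/4 with slerp weights a = sin((1−f)δ)/sin δ ≈ 0.790, b = sin(fδ)/sin δ ≈ 0.279.
p = a·p₁ + b·p₂ ≈ (-0.411, 0.757, 0.508); φ = arcsin(p_z) ≈ 30.53°, λ = atan2(p_y, p_x) ≈ 118.47°.

≈ 31°N, 118°E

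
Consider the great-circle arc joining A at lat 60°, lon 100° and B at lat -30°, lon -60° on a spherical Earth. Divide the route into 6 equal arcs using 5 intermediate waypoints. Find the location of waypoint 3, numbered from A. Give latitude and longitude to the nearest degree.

From cos δ = sin φ₁ sin φ₂ + cos φ₁ cos φ₂ cos Δλ, the central angle is δ ≈ 2.568 rad (147.1°).
Interpolate at f = 3/6 with slerp weights a = sin((1−f)δ)/sin δ ≈ 1.767, b = sin(fδ)/sin δ ≈ 1.767.
p = a·p₁ + b·p₂ ≈ (0.612, -0.455, 0.647); φ = arcsin(p_z) ≈ 40.31°, λ = atan2(p_y, p_x) ≈ -36.65°.

≈ lat 40°, lon -37°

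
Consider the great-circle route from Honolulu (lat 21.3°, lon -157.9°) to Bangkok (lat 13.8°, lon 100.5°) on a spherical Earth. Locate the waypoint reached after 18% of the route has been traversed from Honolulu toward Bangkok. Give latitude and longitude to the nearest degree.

≈ lat 25°, lon -176°

From cos δ = sin φ₁ sin φ₂ + cos φ₁ cos φ₂ cos Δλ, the central angle is δ ≈ 1.666 rad (95.5°).
Interpolate at f = 0.18 with slerp weights a = sin((1−f)δ)/sin δ ≈ 0.984, b = sin(fδ)/sin δ ≈ 0.297.
p = a·p₁ + b·p₂ ≈ (-0.902, -0.061, 0.428); φ = arcsin(p_z) ≈ 25.35°, λ = atan2(p_y, p_x) ≈ -176.10°.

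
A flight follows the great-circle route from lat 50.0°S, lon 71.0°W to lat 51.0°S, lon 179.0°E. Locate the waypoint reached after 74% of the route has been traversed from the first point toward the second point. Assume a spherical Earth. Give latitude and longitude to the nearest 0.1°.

≈ lat 61.1°S, lon 157.7°W

Write both endpoints as unit vectors p₁, p₂ with components (cos φ cos λ, cos φ sin λ, sin φ).
The central angle between the endpoints is δ = arccos(p₁·p₂) ≈ 1.096 rad (62.8°).
Interpolate at f = 0.74 with slerp weights a = sin((1−f)δ)/sin δ ≈ 0.316, b = sin(fδ)/sin δ ≈ 0.815.
p = a·p₁ + b·p₂ ≈ (-0.447, -0.183, -0.876); φ = arcsin(p_z) ≈ -61.13°, λ = atan2(p_y, p_x) ≈ -157.71°.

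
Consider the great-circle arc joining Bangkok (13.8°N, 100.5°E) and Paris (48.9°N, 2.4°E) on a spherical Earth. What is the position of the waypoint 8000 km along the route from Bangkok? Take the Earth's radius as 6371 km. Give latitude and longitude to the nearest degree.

Convert each endpoint to a unit vector on the sphere (x = cos φ cos λ, y = cos φ sin λ, z = sin φ).
The central angle between the endpoints is δ = arccos(p₁·p₂) ≈ 1.481 rad (84.8°). The total great-circle distance is δ·R ≈ 1.481 × 6371 ≈ 9435 km, so the target fraction is f = 8000/9435 ≈ 0.848.
Interpolate at f ≈ 0.848 with slerp weights a = sin((1−f)δ)/sin δ ≈ 0.224, b = sin(fδ)/sin δ ≈ 0.955.
p = a·p₁ + b·p₂ ≈ (0.587, 0.240, 0.773); φ = arcsin(p_z) ≈ 50.61°, λ = atan2(p_y, p_x) ≈ 22.26°.

≈ 51°N, 22°E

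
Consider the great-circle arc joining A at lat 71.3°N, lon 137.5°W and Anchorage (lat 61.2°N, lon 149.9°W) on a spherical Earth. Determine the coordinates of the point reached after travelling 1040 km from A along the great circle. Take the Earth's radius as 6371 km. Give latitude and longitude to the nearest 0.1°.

≈ lat 62.9°N, lon 148.5°W

The haversine formula gives a central angle δ ≈ 0.196 rad (11.2°) between the endpoints. The total great-circle distance is δ·R ≈ 0.196 × 6371 ≈ 1247 km, so the target fraction is f = 1040/1247 ≈ 0.834.
Interpolate at f ≈ 0.834 with slerp weights a = sin((1−f)δ)/sin δ ≈ 0.167, b = sin(fδ)/sin δ ≈ 0.836.
p = a·p₁ + b·p₂ ≈ (-0.388, -0.238, 0.890); φ = arcsin(p_z) ≈ 62.94°, λ = atan2(p_y, p_x) ≈ -148.45°.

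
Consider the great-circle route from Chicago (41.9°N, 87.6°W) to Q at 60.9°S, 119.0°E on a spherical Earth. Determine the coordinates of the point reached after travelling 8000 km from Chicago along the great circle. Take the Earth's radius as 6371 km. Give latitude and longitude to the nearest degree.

≈ 23°S, 120°W

Write both endpoints as unit vectors p₁, p₂ with components (cos φ cos λ, cos φ sin λ, sin φ).
The central angle between the endpoints is δ = arccos(p₁·p₂) ≈ 2.707 rad (155.1°). The total great-circle distance is δ·R ≈ 2.707 × 6371 ≈ 17249 km, so the target fraction is f = 8000/17249 ≈ 0.464.
Interpolate at f ≈ 0.464 with slerp weights a = sin((1−f)δ)/sin δ ≈ 2.360, b = sin(fδ)/sin δ ≈ 2.260.
p = a·p₁ + b·p₂ ≈ (-0.459, -0.794, -0.399); φ = arcsin(p_z) ≈ -23.48°, λ = atan2(p_y, p_x) ≈ -120.05°.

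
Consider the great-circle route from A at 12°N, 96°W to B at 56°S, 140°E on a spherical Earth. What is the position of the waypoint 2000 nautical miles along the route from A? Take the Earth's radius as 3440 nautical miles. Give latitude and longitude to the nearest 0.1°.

From cos δ = sin φ₁ sin φ₂ + cos φ₁ cos φ₂ cos Δλ, the central angle is δ ≈ 2.069 rad (118.6°). The total great-circle distance is δ·R ≈ 2.069 × 3440 ≈ 7119 nmi, so the target fraction is f = 2000/7119 ≈ 0.281.
Interpolate at f ≈ 0.281 with slerp weights a = sin((1−f)δ)/sin δ ≈ 1.135, b = sin(fδ)/sin δ ≈ 0.625.
p = a·p₁ + b·p₂ ≈ (-0.384, -0.879, -0.282); φ = arcsin(p_z) ≈ -16.41°, λ = atan2(p_y, p_x) ≈ -113.59°.

≈ 16.4°S, 113.6°W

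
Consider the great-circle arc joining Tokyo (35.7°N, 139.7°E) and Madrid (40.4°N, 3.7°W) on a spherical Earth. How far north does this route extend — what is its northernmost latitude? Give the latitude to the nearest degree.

≈ 68°N

The great circle lies in the plane with unit normal n̂ = (p₁ × p₂)/|p₁ × p₂|.
Here n̂_z ≈ -0.371; the vertex latitude is φ_max = arccos|n̂_z| ≈ 68.2°.
Check via Clairaut: cos φ_max = |cos φ₁| · sin C = cos(35.7°)·sin(27.2°) ≈ 0.371, again giving ≈ 68.2°.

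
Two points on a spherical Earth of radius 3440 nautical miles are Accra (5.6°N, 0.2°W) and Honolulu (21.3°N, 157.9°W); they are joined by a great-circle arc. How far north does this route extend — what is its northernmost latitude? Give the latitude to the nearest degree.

The great circle lies in the plane with unit normal n̂ = (p₁ × p₂)/|p₁ × p₂|.
Here n̂_z ≈ -0.619; the vertex latitude is φ_max = arccos|n̂_z| ≈ 51.8°.
Check via Clairaut: cos φ_max = |cos φ₁| · sin C = cos(5.6°)·sin(38.4°) ≈ 0.619, again giving ≈ 51.8°.

≈ 52°N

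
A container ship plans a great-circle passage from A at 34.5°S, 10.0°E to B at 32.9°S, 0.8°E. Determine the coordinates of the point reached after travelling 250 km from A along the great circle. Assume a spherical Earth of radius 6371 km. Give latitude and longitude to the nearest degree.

Convert each endpoint to a unit vector on the sphere (x = cos φ cos λ, y = cos φ sin λ, z = sin φ).
The central angle between the endpoints is δ = arccos(p₁·p₂) ≈ 0.136 rad (7.8°). The total great-circle distance is δ·R ≈ 0.136 × 6371 ≈ 869 km, so the target fraction is f = 250/869 ≈ 0.288.
Interpolate at f ≈ 0.288 with slerp weights a = sin((1−f)δ)/sin δ ≈ 0.713, b = sin(fδ)/sin δ ≈ 0.288.
p = a·p₁ + b·p₂ ≈ (0.821, 0.105, -0.561); φ = arcsin(p_z) ≈ -34.11°, λ = atan2(p_y, p_x) ≈ 7.32°.

≈ 34°S, 7°E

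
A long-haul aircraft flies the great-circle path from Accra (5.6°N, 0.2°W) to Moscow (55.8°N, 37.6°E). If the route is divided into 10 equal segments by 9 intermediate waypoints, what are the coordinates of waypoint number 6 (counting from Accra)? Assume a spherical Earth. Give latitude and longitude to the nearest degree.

≈ (37°N, 17°E)

From cos δ = sin φ₁ sin φ₂ + cos φ₁ cos φ₂ cos Δλ, the central angle is δ ≈ 1.021 rad (58.5°).
Interpolate at f = 6/10 with slerp weights a = sin((1−f)δ)/sin δ ≈ 0.466, b = sin(fδ)/sin δ ≈ 0.674.
p = a·p₁ + b·p₂ ≈ (0.764, 0.230, 0.603); φ = arcsin(p_z) ≈ 37.10°, λ = atan2(p_y, p_x) ≈ 16.73°.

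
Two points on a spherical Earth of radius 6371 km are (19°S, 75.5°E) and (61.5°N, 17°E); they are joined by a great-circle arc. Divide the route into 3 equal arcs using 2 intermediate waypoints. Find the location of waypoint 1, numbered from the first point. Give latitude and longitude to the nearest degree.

Convert each endpoint to a unit vector on the sphere (x = cos φ cos λ, y = cos φ sin λ, z = sin φ).
The central angle between the endpoints is δ = arccos(p₁·p₂) ≈ 1.621 rad (92.9°).
Interpolate at f = 1/3 with slerp weights a = sin((1−f)δ)/sin δ ≈ 0.883, b = sin(fδ)/sin δ ≈ 0.515.
p = a·p₁ + b·p₂ ≈ (0.444, 0.881, 0.165); φ = arcsin(p_z) ≈ 9.50°, λ = atan2(p_y, p_x) ≈ 63.23°.

≈ (10°N, 63°E)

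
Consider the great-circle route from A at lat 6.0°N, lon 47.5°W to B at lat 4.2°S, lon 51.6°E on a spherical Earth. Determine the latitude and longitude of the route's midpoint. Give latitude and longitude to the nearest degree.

≈ lat 1°N, lon 2°E

Write both endpoints as unit vectors p₁, p₂ with components (cos φ cos λ, cos φ sin λ, sin φ).
The central angle between the endpoints is δ = arccos(p₁·p₂) ≈ 1.736 rad (99.5°).
Interpolate at f = 1/2 with slerp weights a = sin((1−f)δ)/sin δ ≈ 0.774, b = sin(fδ)/sin δ ≈ 0.774.
p = a·p₁ + b·p₂ ≈ (0.999, 0.037, 0.024); φ = arcsin(p_z) ≈ 1.39°, λ = atan2(p_y, p_x) ≈ 2.14°.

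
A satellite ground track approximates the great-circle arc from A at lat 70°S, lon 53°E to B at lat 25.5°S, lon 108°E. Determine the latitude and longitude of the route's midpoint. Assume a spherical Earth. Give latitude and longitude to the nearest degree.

≈ lat 50°S, lon 94°E

Write both endpoints as unit vectors p₁, p₂ with components (cos φ cos λ, cos φ sin λ, sin φ).
The central angle between the endpoints is δ = arccos(p₁·p₂) ≈ 0.950 rad (54.4°).
Interpolate at f = 1/2 with slerp weights a = sin((1−f)δ)/sin δ ≈ 0.562, b = sin(fδ)/sin δ ≈ 0.562.
p = a·p₁ + b·p₂ ≈ (-0.041, 0.636, -0.770); φ = arcsin(p_z) ≈ -50.39°, λ = atan2(p_y, p_x) ≈ 93.70°.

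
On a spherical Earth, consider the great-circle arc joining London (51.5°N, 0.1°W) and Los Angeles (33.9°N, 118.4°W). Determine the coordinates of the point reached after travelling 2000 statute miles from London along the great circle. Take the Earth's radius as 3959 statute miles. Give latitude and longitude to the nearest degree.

≈ (62°N, 51°W)

The haversine formula gives a central angle δ ≈ 1.378 rad (79.0°) between the endpoints. The total great-circle distance is δ·R ≈ 1.378 × 3959 ≈ 5456 mi, so the target fraction is f = 2000/5456 ≈ 0.367.
Interpolate at f ≈ 0.367 with slerp weights a = sin((1−f)δ)/sin δ ≈ 0.781, b = sin(fδ)/sin δ ≈ 0.493.
p = a·p₁ + b·p₂ ≈ (0.291, -0.361, 0.886); φ = arcsin(p_z) ≈ 62.37°, λ = atan2(p_y, p_x) ≈ -51.09°.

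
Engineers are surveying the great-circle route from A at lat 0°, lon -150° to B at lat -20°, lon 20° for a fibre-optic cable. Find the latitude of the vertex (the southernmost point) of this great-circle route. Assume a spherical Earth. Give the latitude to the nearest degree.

The great circle lies in the plane with unit normal n̂ = (p₁ × p₂)/|p₁ × p₂|.
Here n̂_z ≈ +0.431; the vertex latitude is φ_max = arccos|n̂_z| ≈ 64.5°.

≈ -64°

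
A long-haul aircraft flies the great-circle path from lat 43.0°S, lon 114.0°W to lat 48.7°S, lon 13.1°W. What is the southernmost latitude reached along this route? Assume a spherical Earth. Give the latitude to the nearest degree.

≈ 58°S

The great circle lies in the plane with unit normal n̂ = (p₁ × p₂)/|p₁ × p₂|.
Here n̂_z ≈ +0.523; the vertex latitude is φ_max = arccos|n̂_z| ≈ 58.5°.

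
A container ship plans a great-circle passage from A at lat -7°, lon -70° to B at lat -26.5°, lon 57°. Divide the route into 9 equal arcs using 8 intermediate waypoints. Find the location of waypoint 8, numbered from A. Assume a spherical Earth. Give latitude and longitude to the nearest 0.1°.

≈ lat -31.5°, lon 43.0°

Convert each endpoint to a unit vector on the sphere (x = cos φ cos λ, y = cos φ sin λ, z = sin φ).
The central angle between the endpoints is δ = arccos(p₁·p₂) ≈ 2.072 rad (118.7°).
Interpolate at f = 8/9 with slerp weights a = sin((1−f)δ)/sin δ ≈ 0.260, b = sin(fδ)/sin δ ≈ 1.099.
p = a·p₁ + b·p₂ ≈ (0.624, 0.582, -0.522); φ = arcsin(p_z) ≈ -31.46°, λ = atan2(p_y, p_x) ≈ 43.01°.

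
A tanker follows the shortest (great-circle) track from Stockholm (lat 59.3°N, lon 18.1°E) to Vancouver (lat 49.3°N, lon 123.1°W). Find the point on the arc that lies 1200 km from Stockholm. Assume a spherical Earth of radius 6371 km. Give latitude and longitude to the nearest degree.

Write both endpoints as unit vectors p₁, p₂ with components (cos φ cos λ, cos φ sin λ, sin φ).
The central angle between the endpoints is δ = arccos(p₁·p₂) ≈ 1.168 rad (66.9°). The total great-circle distance is δ·R ≈ 1.168 × 6371 ≈ 7438 km, so the target fraction is f = 1200/7438 ≈ 0.161.
Interpolate at f ≈ 0.161 with slerp weights a = sin((1−f)δ)/sin δ ≈ 0.902, b = sin(fδ)/sin δ ≈ 0.204.
p = a·p₁ + b·p₂ ≈ (0.365, 0.032, 0.930); φ = arcsin(p_z) ≈ 68.48°, λ = atan2(p_y, p_x) ≈ 4.99°.

≈ lat 68°N, lon 5°E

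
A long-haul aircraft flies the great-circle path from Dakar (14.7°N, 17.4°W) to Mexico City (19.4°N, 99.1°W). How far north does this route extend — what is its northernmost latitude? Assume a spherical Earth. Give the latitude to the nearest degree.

The great circle lies in the plane with unit normal n̂ = (p₁ × p₂)/|p₁ × p₂|.
Here n̂_z ≈ -0.925; the vertex latitude is φ_max = arccos|n̂_z| ≈ 22.4°.

≈ 22°N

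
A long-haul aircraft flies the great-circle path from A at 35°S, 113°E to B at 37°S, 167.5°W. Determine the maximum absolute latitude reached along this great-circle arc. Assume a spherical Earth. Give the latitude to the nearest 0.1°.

≈ 43.4°S

The great circle lies in the plane with unit normal n̂ = (p₁ × p₂)/|p₁ × p₂|.
Here n̂_z ≈ +0.726; the vertex latitude is φ_max = arccos|n̂_z| ≈ 43.4°.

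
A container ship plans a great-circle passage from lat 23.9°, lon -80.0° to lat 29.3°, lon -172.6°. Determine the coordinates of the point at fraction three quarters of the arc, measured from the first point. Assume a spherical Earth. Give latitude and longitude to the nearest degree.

Write both endpoints as unit vectors p₁, p₂ with components (cos φ cos λ, cos φ sin λ, sin φ).
The central angle between the endpoints is δ = arccos(p₁·p₂) ≈ 1.408 rad (80.7°).
Interpolate at f = 3/4 with slerp weights a = sin((1−f)δ)/sin δ ≈ 0.349, b = sin(fδ)/sin δ ≈ 0.882.
p = a·p₁ + b·p₂ ≈ (-0.707, -0.414, 0.573); φ = arcsin(p_z) ≈ 34.97°, λ = atan2(p_y, p_x) ≈ -149.68°.

≈ lat 35°, lon -150°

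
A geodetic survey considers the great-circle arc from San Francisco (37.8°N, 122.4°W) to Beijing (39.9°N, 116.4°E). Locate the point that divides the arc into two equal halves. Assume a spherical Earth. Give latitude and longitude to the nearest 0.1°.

≈ (58.6°N, 178.5°E)

Convert each endpoint to a unit vector on the sphere (x = cos φ cos λ, y = cos φ sin λ, z = sin φ).
The central angle between the endpoints is δ = arccos(p₁·p₂) ≈ 1.492 rad (85.5°).
Interpolate at f = 1/2 with slerp weights a = sin((1−f)δ)/sin δ ≈ 0.681, b = sin(fδ)/sin δ ≈ 0.681.
p = a·p₁ + b·p₂ ≈ (-0.520, 0.014, 0.854); φ = arcsin(p_z) ≈ 58.63°, λ = atan2(p_y, p_x) ≈ 178.50°.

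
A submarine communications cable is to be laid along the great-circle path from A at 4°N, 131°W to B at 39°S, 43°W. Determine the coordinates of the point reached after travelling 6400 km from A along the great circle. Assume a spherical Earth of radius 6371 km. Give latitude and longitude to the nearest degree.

Convert each endpoint to a unit vector on the sphere (x = cos φ cos λ, y = cos φ sin λ, z = sin φ).
The central angle between the endpoints is δ = arccos(p₁·p₂) ≈ 1.588 rad (91.0°). The total great-circle distance is δ·R ≈ 1.588 × 6371 ≈ 10115 km, so the target fraction is f = 6400/10115 ≈ 0.633.
Interpolate at f ≈ 0.633 with slerp weights a = sin((1−f)δ)/sin δ ≈ 0.551, b = sin(fδ)/sin δ ≈ 0.844.
p = a·p₁ + b·p₂ ≈ (0.119, -0.862, -0.493); φ = arcsin(p_z) ≈ -29.52°, λ = atan2(p_y, p_x) ≈ -82.12°.

≈ 30°S, 82°W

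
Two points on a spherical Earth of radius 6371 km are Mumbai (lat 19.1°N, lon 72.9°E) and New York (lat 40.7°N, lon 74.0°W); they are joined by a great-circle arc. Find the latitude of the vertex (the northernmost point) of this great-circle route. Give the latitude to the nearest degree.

The great circle lies in the plane with unit normal n̂ = (p₁ × p₂)/|p₁ × p₂|.
Here n̂_z ≈ -0.424; the vertex latitude is φ_max = arccos|n̂_z| ≈ 64.9°.
Check via Clairaut: cos φ_max = |cos φ₁| · sin C = cos(19.1°)·sin(26.7°) ≈ 0.424, again giving ≈ 64.9°.

≈ 65°N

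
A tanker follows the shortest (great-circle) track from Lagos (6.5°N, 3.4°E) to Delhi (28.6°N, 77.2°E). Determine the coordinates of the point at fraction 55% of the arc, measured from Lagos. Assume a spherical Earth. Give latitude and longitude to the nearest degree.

≈ 23°N, 41°E

The haversine formula gives a central angle δ ≈ 1.269 rad (72.7°) between the endpoints.
Interpolate at f = 0.55 with slerp weights a = sin((1−f)δ)/sin δ ≈ 0.566, b = sin(fδ)/sin δ ≈ 0.673.
p = a·p₁ + b·p₂ ≈ (0.692, 0.610, 0.386); φ = arcsin(p_z) ≈ 22.72°, λ = atan2(p_y, p_x) ≈ 41.36°.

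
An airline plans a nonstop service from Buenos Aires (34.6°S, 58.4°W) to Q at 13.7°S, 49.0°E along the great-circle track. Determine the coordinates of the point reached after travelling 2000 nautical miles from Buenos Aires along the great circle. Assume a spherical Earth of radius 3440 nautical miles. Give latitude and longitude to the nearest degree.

Convert each endpoint to a unit vector on the sphere (x = cos φ cos λ, y = cos φ sin λ, z = sin φ).
The central angle between the endpoints is δ = arccos(p₁·p₂) ≈ 1.676 rad (96.0°). The total great-circle distance is δ·R ≈ 1.676 × 3440 ≈ 5764 nmi, so the target fraction is f = 2000/5764 ≈ 0.347.
Interpolate at f ≈ 0.347 with slerp weights a = sin((1−f)δ)/sin δ ≈ 0.893, b = sin(fδ)/sin δ ≈ 0.552.
p = a·p₁ + b·p₂ ≈ (0.737, -0.222, -0.638); φ = arcsin(p_z) ≈ -39.65°, λ = atan2(p_y, p_x) ≈ -16.72°.

≈ 40°S, 17°W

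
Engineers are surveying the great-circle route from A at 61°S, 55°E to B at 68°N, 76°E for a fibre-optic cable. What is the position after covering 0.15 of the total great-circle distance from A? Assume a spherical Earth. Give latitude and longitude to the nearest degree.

Write both endpoints as unit vectors p₁, p₂ with components (cos φ cos λ, cos φ sin λ, sin φ).
The central angle between the endpoints is δ = arccos(p₁·p₂) ≈ 2.267 rad (129.9°).
Interpolate at f = 0.15 with slerp weights a = sin((1−f)δ)/sin δ ≈ 1.222, b = sin(fδ)/sin δ ≈ 0.435.
p = a·p₁ + b·p₂ ≈ (0.379, 0.643, -0.665); φ = arcsin(p_z) ≈ -41.71°, λ = atan2(p_y, p_x) ≈ 59.48°.

≈ 42°S, 59°E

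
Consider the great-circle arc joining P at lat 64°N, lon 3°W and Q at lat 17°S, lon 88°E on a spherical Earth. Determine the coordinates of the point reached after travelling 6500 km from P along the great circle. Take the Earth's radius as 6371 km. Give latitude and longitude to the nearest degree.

≈ lat 25°N, lon 66°E

From cos δ = sin φ₁ sin φ₂ + cos φ₁ cos φ₂ cos Δλ, the central angle is δ ≈ 1.844 rad (105.7°). The total great-circle distance is δ·R ≈ 1.844 × 6371 ≈ 11750 km, so the target fraction is f = 6500/11750 ≈ 0.553.
Interpolate at f ≈ 0.553 with slerp weights a = sin((1−f)δ)/sin δ ≈ 0.762, b = sin(fδ)/sin δ ≈ 0.885.
p = a·p₁ + b·p₂ ≈ (0.363, 0.828, 0.426); φ = arcsin(p_z) ≈ 25.23°, λ = atan2(p_y, p_x) ≈ 66.33°.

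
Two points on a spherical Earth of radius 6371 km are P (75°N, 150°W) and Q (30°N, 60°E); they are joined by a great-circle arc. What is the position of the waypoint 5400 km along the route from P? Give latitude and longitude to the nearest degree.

Write both endpoints as unit vectors p₁, p₂ with components (cos φ cos λ, cos φ sin λ, sin φ).
The central angle between the endpoints is δ = arccos(p₁·p₂) ≈ 1.278 rad (73.2°). The total great-circle distance is δ·R ≈ 1.278 × 6371 ≈ 8141 km, so the target fraction is f = 5400/8141 ≈ 0.663.
Interpolate at f ≈ 0.663 with slerp weights a = sin((1−f)δ)/sin δ ≈ 0.436, b = sin(fδ)/sin δ ≈ 0.783.
p = a·p₁ + b·p₂ ≈ (0.241, 0.531, 0.812); φ = arcsin(p_z) ≈ 54.32°, λ = atan2(p_y, p_x) ≈ 65.55°.

≈ (54°N, 66°E)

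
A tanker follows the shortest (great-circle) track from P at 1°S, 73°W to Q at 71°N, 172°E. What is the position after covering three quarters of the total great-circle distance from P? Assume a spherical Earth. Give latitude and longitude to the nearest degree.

Convert each endpoint to a unit vector on the sphere (x = cos φ cos λ, y = cos φ sin λ, z = sin φ).
The central angle between the endpoints is δ = arccos(p₁·p₂) ≈ 1.725 rad (98.9°).
Interpolate at f = 3/4 with slerp weights a = sin((1−f)δ)/sin δ ≈ 0.423, b = sin(fδ)/sin δ ≈ 0.974.
p = a·p₁ + b·p₂ ≈ (-0.190, -0.361, 0.913); φ = arcsin(p_z) ≈ 65.95°, λ = atan2(p_y, p_x) ≈ -117.81°.

≈ 66°N, 118°W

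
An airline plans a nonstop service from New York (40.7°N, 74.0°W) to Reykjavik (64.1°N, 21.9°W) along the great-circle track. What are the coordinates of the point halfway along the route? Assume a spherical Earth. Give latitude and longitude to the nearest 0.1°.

≈ 55.1°N, 55.4°W

From cos δ = sin φ₁ sin φ₂ + cos φ₁ cos φ₂ cos Δλ, the central angle is δ ≈ 0.660 rad (37.8°).
Interpolate at f = 1/2 with slerp weights a = sin((1−f)δ)/sin δ ≈ 0.529, b = sin(fδ)/sin δ ≈ 0.529.
p = a·p₁ + b·p₂ ≈ (0.325, -0.471, 0.820); φ = arcsin(p_z) ≈ 55.09°, λ = atan2(p_y, p_x) ≈ -55.44°.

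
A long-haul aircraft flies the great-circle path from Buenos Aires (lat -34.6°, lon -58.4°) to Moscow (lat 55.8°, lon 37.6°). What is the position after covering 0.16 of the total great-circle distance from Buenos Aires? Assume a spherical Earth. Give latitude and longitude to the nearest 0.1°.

From cos δ = sin φ₁ sin φ₂ + cos φ₁ cos φ₂ cos Δλ, the central angle is δ ≈ 2.115 rad (121.2°).
Interpolate at f = 0.16 with slerp weights a = sin((1−f)δ)/sin δ ≈ 1.144, b = sin(fδ)/sin δ ≈ 0.388.
p = a·p₁ + b·p₂ ≈ (0.666, -0.669, -0.329); φ = arcsin(p_z) ≈ -19.19°, λ = atan2(p_y, p_x) ≈ -45.12°.

≈ lat -19.2°, lon -45.1°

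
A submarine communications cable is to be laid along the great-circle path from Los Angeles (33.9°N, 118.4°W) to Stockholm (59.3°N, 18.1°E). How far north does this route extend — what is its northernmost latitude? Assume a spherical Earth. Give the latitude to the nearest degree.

The great circle lies in the plane with unit normal n̂ = (p₁ × p₂)/|p₁ × p₂|.
Here n̂_z ≈ +0.296; the vertex latitude is φ_max = arccos|n̂_z| ≈ 72.8°.

≈ 73°N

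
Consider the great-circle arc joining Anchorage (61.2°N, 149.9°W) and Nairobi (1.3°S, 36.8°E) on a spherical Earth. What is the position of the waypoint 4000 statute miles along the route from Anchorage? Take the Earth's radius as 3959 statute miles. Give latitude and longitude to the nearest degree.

Write both endpoints as unit vectors p₁, p₂ with components (cos φ cos λ, cos φ sin λ, sin φ).
The central angle between the endpoints is δ = arccos(p₁·p₂) ≈ 2.092 rad (119.9°). The total great-circle distance is δ·R ≈ 2.092 × 3959 ≈ 8284 mi, so the target fraction is f = 4000/8284 ≈ 0.483.
Interpolate at f ≈ 0.483 with slerp weights a = sin((1−f)δ)/sin δ ≈ 1.018, b = sin(fδ)/sin δ ≈ 0.977.
p = a·p₁ + b·p₂ ≈ (0.358, 0.339, 0.870); φ = arcsin(p_z) ≈ 60.48°, λ = atan2(p_y, p_x) ≈ 43.47°.

≈ 60°N, 43°E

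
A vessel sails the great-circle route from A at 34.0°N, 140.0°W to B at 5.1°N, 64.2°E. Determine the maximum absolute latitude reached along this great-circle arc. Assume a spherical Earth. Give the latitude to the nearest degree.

The great circle lies in the plane with unit normal n̂ = (p₁ × p₂)/|p₁ × p₂|.
Here n̂_z ≈ -0.476; the vertex latitude is φ_max = arccos|n̂_z| ≈ 61.6°.

≈ 62°N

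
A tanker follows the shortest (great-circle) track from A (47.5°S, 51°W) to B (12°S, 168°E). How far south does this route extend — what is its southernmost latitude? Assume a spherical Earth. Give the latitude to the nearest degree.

The great circle lies in the plane with unit normal n̂ = (p₁ × p₂)/|p₁ × p₂|.
Here n̂_z ≈ -0.446; the vertex latitude is φ_max = arccos|n̂_z| ≈ 63.5°.

≈ 64°S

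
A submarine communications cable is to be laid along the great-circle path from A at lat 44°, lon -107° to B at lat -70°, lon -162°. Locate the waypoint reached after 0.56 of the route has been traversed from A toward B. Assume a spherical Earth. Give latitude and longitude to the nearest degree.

≈ lat -21°, lon -126°

Write both endpoints as unit vectors p₁, p₂ with components (cos φ cos λ, cos φ sin λ, sin φ).
The central angle between the endpoints is δ = arccos(p₁·p₂) ≈ 2.108 rad (120.8°).
Interpolate at f = 0.56 with slerp weights a = sin((1−f)δ)/sin δ ≈ 0.931, b = sin(fδ)/sin δ ≈ 1.076.
p = a·p₁ + b·p₂ ≈ (-0.546, -0.754, -0.365); φ = arcsin(p_z) ≈ -21.38°, λ = atan2(p_y, p_x) ≈ -125.89°.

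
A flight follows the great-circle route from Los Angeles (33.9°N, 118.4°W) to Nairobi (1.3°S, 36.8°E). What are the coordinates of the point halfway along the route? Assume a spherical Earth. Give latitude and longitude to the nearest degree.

≈ (51°N, 18°W)

From cos δ = sin φ₁ sin φ₂ + cos φ₁ cos φ₂ cos Δλ, the central angle is δ ≈ 2.443 rad (140.0°).
Interpolate at f = 1/2 with slerp weights a = sin((1−f)δ)/sin δ ≈ 1.462, b = sin(fδ)/sin δ ≈ 1.462.
p = a·p₁ + b·p₂ ≈ (0.593, -0.192, 0.782); φ = arcsin(p_z) ≈ 51.44°, λ = atan2(p_y, p_x) ≈ -17.93°.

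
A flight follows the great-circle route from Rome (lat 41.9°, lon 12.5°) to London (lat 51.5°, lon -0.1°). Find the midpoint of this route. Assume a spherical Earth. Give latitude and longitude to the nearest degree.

≈ lat 47°, lon 7°

Write both endpoints as unit vectors p₁, p₂ with components (cos φ cos λ, cos φ sin λ, sin φ).
The central angle between the endpoints is δ = arccos(p₁·p₂) ≈ 0.225 rad (12.9°).
Interpolate at f = 1/2 with slerp weights a = sin((1−f)δ)/sin δ ≈ 0.503, b = sin(fδ)/sin δ ≈ 0.503.
p = a·p₁ + b·p₂ ≈ (0.679, 0.081, 0.730); φ = arcsin(p_z) ≈ 46.87°, λ = atan2(p_y, p_x) ≈ 6.76°.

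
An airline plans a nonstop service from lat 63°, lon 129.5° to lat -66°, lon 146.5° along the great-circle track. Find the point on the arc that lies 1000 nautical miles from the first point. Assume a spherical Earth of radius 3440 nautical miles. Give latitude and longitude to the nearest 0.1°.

The haversine formula gives a central angle δ ≈ 2.262 rad (129.6°) between the endpoints. The total great-circle distance is δ·R ≈ 2.262 × 3440 ≈ 7781 nmi, so the target fraction is f = 1000/7781 ≈ 0.129.
Interpolate at f ≈ 0.129 with slerp weights a = sin((1−f)δ)/sin δ ≈ 1.195, b = sin(fδ)/sin δ ≈ 0.372.
p = a·p₁ + b·p₂ ≈ (-0.471, 0.502, 0.725); φ = arcsin(p_z) ≈ 46.47°, λ = atan2(p_y, p_x) ≈ 133.18°.

≈ lat 46.5°, lon 133.2°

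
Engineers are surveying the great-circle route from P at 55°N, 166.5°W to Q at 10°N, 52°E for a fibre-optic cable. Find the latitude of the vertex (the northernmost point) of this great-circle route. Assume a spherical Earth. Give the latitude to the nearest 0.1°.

≈ 68.4°N

The great circle lies in the plane with unit normal n̂ = (p₁ × p₂)/|p₁ × p₂|.
Here n̂_z ≈ -0.369; the vertex latitude is φ_max = arccos|n̂_z| ≈ 68.4°.
Check via Clairaut: cos φ_max = |cos φ₁| · sin C = cos(55.0°)·sin(40.0°) ≈ 0.369, again giving ≈ 68.4°.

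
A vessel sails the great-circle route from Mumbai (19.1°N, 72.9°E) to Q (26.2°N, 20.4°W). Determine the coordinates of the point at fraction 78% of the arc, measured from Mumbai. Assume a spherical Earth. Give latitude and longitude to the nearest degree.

≈ (31°N, 0°E)

Convert each endpoint to a unit vector on the sphere (x = cos φ cos λ, y = cos φ sin λ, z = sin φ).
The central angle between the endpoints is δ = arccos(p₁·p₂) ≈ 1.475 rad (84.5°).
Interpolate at f = 0.78 with slerp weights a = sin((1−f)δ)/sin δ ≈ 0.320, b = sin(fδ)/sin δ ≈ 0.917.
p = a·p₁ + b·p₂ ≈ (0.860, 0.002, 0.510); φ = arcsin(p_z) ≈ 30.65°, λ = atan2(p_y, p_x) ≈ 0.16°.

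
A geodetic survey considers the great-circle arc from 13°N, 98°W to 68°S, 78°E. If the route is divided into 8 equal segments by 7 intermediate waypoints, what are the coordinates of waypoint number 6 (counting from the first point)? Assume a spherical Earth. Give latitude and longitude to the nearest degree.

From cos δ = sin φ₁ sin φ₂ + cos φ₁ cos φ₂ cos Δλ, the central angle is δ ≈ 2.181 rad (124.9°).
Interpolate at f = 6/8 with slerp weights a = sin((1−f)δ)/sin δ ≈ 0.633, b = sin(fδ)/sin δ ≈ 1.217.
p = a·p₁ + b·p₂ ≈ (0.009, -0.164, -0.986); φ = arcsin(p_z) ≈ -80.53°, λ = atan2(p_y, p_x) ≈ -86.85°.

≈ 81°S, 87°W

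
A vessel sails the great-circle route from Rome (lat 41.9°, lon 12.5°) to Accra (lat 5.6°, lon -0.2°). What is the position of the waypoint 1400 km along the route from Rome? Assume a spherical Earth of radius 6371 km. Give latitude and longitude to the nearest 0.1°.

≈ lat 30.0°, lon 7.4°

Convert each endpoint to a unit vector on the sphere (x = cos φ cos λ, y = cos φ sin λ, z = sin φ).
The central angle between the endpoints is δ = arccos(p₁·p₂) ≈ 0.664 rad (38.0°). The total great-circle distance is δ·R ≈ 0.664 × 6371 ≈ 4228 km, so the target fraction is f = 1400/4228 ≈ 0.331.
Interpolate at f ≈ 0.331 with slerp weights a = sin((1−f)δ)/sin δ ≈ 0.697, b = sin(fδ)/sin δ ≈ 0.354.
p = a·p₁ + b·p₂ ≈ (0.859, 0.111, 0.500); φ = arcsin(p_z) ≈ 30.01°, λ = atan2(p_y, p_x) ≈ 7.37°.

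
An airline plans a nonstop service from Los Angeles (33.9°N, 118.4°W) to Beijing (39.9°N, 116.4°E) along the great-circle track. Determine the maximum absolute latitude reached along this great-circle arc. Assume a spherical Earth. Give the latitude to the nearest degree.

≈ 59°N

The great circle lies in the plane with unit normal n̂ = (p₁ × p₂)/|p₁ × p₂|.
Here n̂_z ≈ -0.520; the vertex latitude is φ_max = arccos|n̂_z| ≈ 58.6°.
Check via Clairaut: cos φ_max = |cos φ₁| · sin C = cos(33.9°)·sin(38.8°) ≈ 0.520, again giving ≈ 58.6°.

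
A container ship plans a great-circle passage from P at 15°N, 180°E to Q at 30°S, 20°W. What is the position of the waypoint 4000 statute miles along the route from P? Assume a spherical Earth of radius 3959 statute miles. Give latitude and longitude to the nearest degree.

The haversine formula gives a central angle δ ≈ 2.727 rad (156.3°) between the endpoints. The total great-circle distance is δ·R ≈ 2.727 × 3959 ≈ 10798 mi, so the target fraction is f = 4000/10798 ≈ 0.370.
Interpolate at f ≈ 0.370 with slerp weights a = sin((1−f)δ)/sin δ ≈ 2.459, b = sin(fδ)/sin δ ≈ 2.105.
p = a·p₁ + b·p₂ ≈ (-0.662, -0.624, -0.416); φ = arcsin(p_z) ≈ -24.59°, λ = atan2(p_y, p_x) ≈ -136.71°.

≈ 25°S, 137°W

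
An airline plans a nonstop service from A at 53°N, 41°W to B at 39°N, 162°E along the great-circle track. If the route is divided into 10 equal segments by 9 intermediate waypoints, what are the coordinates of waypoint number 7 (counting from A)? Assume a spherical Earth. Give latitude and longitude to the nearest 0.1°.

≈ 63.5°N, 175.3°E

The haversine formula gives a central angle δ ≈ 1.499 rad (85.9°) between the endpoints.
Interpolate at f = 7/10 with slerp weights a = sin((1−f)δ)/sin δ ≈ 0.436, b = sin(fδ)/sin δ ≈ 0.869.
p = a·p₁ + b·p₂ ≈ (-0.445, 0.037, 0.895); φ = arcsin(p_z) ≈ 63.51°, λ = atan2(p_y, p_x) ≈ 175.28°.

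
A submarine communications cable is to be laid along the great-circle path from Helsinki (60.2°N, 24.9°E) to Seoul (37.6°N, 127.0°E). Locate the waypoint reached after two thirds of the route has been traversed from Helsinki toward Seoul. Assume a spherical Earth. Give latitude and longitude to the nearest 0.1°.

Write both endpoints as unit vectors p₁, p₂ with components (cos φ cos λ, cos φ sin λ, sin φ).
The central angle between the endpoints is δ = arccos(p₁·p₂) ≈ 1.107 rad (63.5°).
Interpolate at f = 2/3 with slerp weights a = sin((1−f)δ)/sin δ ≈ 0.403, b = sin(fδ)/sin δ ≈ 0.752.
p = a·p₁ + b·p₂ ≈ (-0.177, 0.560, 0.809); φ = arcsin(p_z) ≈ 54.00°, λ = atan2(p_y, p_x) ≈ 107.52°.

≈ 54.0°N, 107.5°E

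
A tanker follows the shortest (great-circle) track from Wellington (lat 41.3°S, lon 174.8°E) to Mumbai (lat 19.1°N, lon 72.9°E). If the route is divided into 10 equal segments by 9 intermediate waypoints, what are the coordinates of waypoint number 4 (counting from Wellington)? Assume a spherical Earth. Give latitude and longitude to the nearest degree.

≈ lat 24°S, lon 125°E

Convert each endpoint to a unit vector on the sphere (x = cos φ cos λ, y = cos φ sin λ, z = sin φ).
The central angle between the endpoints is δ = arccos(p₁·p₂) ≈ 1.942 rad (111.2°).
Interpolate at f = 4/10 with slerp weights a = sin((1−f)δ)/sin δ ≈ 0.986, b = sin(fδ)/sin δ ≈ 0.752.
p = a·p₁ + b·p₂ ≈ (-0.529, 0.746, -0.405); φ = arcsin(p_z) ≈ -23.86°, λ = atan2(p_y, p_x) ≈ 125.31°.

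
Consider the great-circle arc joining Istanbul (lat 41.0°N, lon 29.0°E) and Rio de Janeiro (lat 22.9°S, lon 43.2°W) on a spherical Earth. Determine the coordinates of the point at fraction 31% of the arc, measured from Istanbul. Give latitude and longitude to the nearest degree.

≈ lat 24°N, lon 2°E

From cos δ = sin φ₁ sin φ₂ + cos φ₁ cos φ₂ cos Δλ, the central angle is δ ≈ 1.614 rad (92.5°).
Interpolate at f = 0.31 with slerp weights a = sin((1−f)δ)/sin δ ≈ 0.898, b = sin(fδ)/sin δ ≈ 0.480.
p = a·p₁ + b·p₂ ≈ (0.915, 0.026, 0.402); φ = arcsin(p_z) ≈ 23.73°, λ = atan2(p_y, p_x) ≈ 1.62°.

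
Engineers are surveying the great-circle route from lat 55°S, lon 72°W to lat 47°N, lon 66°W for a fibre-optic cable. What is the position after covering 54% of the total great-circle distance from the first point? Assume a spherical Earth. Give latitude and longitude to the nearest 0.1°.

≈ lat 0.1°N, lon 68.6°W

Convert each endpoint to a unit vector on the sphere (x = cos φ cos λ, y = cos φ sin λ, z = sin φ).
The central angle between the endpoints is δ = arccos(p₁·p₂) ≈ 1.782 rad (102.1°).
Interpolate at f = 0.54 with slerp weights a = sin((1−f)δ)/sin δ ≈ 0.748, b = sin(fδ)/sin δ ≈ 0.839.
p = a·p₁ + b·p₂ ≈ (0.365, -0.931, 0.001); φ = arcsin(p_z) ≈ 0.08°, λ = atan2(p_y, p_x) ≈ -68.57°.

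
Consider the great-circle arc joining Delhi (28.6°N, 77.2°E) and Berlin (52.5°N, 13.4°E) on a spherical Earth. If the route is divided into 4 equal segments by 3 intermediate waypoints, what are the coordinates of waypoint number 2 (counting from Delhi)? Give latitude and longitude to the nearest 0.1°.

Write both endpoints as unit vectors p₁, p₂ with components (cos φ cos λ, cos φ sin λ, sin φ).
The central angle between the endpoints is δ = arccos(p₁·p₂) ≈ 0.907 rad (52.0°).
Interpolate at f = 2/4 with slerp weights a = sin((1−f)δ)/sin δ ≈ 0.556, b = sin(fδ)/sin δ ≈ 0.556.
p = a·p₁ + b·p₂ ≈ (0.438, 0.555, 0.708); φ = arcsin(p_z) ≈ 45.04°, λ = atan2(p_y, p_x) ≈ 51.73°.

≈ (45.0°N, 51.7°E)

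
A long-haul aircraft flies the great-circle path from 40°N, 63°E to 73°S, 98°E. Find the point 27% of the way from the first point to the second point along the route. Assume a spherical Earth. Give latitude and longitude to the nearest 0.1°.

Convert each endpoint to a unit vector on the sphere (x = cos φ cos λ, y = cos φ sin λ, z = sin φ).
The central angle between the endpoints is δ = arccos(p₁·p₂) ≈ 2.017 rad (115.5°).
Interpolate at f = 0.27 with slerp weights a = sin((1−f)δ)/sin δ ≈ 1.103, b = sin(fδ)/sin δ ≈ 0.574.
p = a·p₁ + b·p₂ ≈ (0.360, 0.919, 0.160); φ = arcsin(p_z) ≈ 9.20°, λ = atan2(p_y, p_x) ≈ 68.60°.

≈ 9.2°N, 68.6°E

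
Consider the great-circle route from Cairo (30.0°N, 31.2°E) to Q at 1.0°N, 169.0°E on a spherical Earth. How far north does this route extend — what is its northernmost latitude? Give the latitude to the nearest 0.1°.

The great circle lies in the plane with unit normal n̂ = (p₁ × p₂)/|p₁ × p₂|.
Here n̂_z ≈ +0.751; the vertex latitude is φ_max = arccos|n̂_z| ≈ 41.3°.
Check via Clairaut: cos φ_max = |cos φ₁| · sin C = cos(30.0°)·sin(60.1°) ≈ 0.751, again giving ≈ 41.3°.

≈ 41.3°N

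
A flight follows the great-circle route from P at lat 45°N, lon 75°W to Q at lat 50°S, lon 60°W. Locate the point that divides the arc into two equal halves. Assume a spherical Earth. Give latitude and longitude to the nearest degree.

≈ lat 3°S, lon 68°W

Write both endpoints as unit vectors p₁, p₂ with components (cos φ cos λ, cos φ sin λ, sin φ).
The central angle between the endpoints is δ = arccos(p₁·p₂) ≈ 1.674 rad (95.9°).
Interpolate at f = 1/2 with slerp weights a = sin((1−f)δ)/sin δ ≈ 0.746, b = sin(fδ)/sin δ ≈ 0.746.
p = a·p₁ + b·p₂ ≈ (0.377, -0.925, -0.044); φ = arcsin(p_z) ≈ -2.52°, λ = atan2(p_y, p_x) ≈ -67.86°.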